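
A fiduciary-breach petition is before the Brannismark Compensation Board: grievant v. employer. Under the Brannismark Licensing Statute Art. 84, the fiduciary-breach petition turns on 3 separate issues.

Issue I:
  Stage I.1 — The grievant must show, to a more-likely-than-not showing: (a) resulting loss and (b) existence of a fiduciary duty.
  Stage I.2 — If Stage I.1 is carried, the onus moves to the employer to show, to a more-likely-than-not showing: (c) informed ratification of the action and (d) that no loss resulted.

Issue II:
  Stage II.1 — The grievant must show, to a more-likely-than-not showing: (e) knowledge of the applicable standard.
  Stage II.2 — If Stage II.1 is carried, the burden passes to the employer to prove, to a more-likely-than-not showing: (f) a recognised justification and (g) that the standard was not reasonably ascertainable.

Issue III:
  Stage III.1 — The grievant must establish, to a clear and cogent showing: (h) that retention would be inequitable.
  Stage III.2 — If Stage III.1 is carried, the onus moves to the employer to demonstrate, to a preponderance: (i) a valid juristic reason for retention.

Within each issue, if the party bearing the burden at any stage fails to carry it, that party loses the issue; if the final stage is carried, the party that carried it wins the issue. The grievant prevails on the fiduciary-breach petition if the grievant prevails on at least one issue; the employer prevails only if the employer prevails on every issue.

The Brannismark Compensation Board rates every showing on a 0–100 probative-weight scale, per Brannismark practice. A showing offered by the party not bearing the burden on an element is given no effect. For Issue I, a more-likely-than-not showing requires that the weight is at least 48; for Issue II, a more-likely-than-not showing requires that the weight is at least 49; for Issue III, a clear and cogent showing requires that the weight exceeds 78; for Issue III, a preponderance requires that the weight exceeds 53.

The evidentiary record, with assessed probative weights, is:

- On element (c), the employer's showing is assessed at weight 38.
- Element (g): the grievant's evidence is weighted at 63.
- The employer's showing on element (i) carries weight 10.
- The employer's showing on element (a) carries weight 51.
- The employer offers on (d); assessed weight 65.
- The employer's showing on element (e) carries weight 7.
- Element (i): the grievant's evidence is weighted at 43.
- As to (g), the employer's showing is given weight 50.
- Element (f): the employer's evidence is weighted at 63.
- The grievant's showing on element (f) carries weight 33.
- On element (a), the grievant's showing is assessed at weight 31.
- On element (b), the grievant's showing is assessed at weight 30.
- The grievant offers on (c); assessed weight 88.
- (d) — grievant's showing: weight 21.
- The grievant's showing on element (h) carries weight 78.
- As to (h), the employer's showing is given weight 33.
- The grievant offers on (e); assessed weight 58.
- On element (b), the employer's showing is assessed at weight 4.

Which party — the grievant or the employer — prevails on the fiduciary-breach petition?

— Issue I —
At Stage I.1 the grievant must meet a more-likely-than-not showing (weight is at least 48): on (a) the weight is 31 (the employer's 51 is given no effect), < 48, so (a) does not meet the standard; on (b) the weight is 30 (the employer's 4 is given no effect), which does not reach 48, so (b) does not meet the standard.
  Not every element is met, so the grievant fails to carry Stage I.1.
The analysis ends at Stage I.1; the employer prevails on this issue.
— Issue II —
Stage II.1 (grievant, a more-likely-than-not showing, weight is at least 49): (e) 58 (employer's 7 disregarded) ≥ 49 — meets.
  Stage II.1 carried; the burden shifts to the employer.
Stage II.2 (employer, a more-likely-than-not showing, weight is at least 49): (f) 63 (grievant's 33 disregarded) ≥ 49 — meets; (g) 50 (grievant's 63 disregarded) ≥ 49 — meets.
  The employer carries the last stage.
All stages carried — the employer prevails on this issue.
— Issue III —
Stage III.1 — burden on grievant; standard: a clear and cogent showing (weight exceeds 78).
    (h): 78 (employer's 33 disregarded) ≤ 78 [not met]
  Not every element is met, so the grievant fails to carry Stage III.1.
So the employer prevails on this issue.
Per-issue: Issue I → employer; Issue II → employer; Issue III → employer. The grievant must prevail on at least one issue; overall, the employer prevails.

employer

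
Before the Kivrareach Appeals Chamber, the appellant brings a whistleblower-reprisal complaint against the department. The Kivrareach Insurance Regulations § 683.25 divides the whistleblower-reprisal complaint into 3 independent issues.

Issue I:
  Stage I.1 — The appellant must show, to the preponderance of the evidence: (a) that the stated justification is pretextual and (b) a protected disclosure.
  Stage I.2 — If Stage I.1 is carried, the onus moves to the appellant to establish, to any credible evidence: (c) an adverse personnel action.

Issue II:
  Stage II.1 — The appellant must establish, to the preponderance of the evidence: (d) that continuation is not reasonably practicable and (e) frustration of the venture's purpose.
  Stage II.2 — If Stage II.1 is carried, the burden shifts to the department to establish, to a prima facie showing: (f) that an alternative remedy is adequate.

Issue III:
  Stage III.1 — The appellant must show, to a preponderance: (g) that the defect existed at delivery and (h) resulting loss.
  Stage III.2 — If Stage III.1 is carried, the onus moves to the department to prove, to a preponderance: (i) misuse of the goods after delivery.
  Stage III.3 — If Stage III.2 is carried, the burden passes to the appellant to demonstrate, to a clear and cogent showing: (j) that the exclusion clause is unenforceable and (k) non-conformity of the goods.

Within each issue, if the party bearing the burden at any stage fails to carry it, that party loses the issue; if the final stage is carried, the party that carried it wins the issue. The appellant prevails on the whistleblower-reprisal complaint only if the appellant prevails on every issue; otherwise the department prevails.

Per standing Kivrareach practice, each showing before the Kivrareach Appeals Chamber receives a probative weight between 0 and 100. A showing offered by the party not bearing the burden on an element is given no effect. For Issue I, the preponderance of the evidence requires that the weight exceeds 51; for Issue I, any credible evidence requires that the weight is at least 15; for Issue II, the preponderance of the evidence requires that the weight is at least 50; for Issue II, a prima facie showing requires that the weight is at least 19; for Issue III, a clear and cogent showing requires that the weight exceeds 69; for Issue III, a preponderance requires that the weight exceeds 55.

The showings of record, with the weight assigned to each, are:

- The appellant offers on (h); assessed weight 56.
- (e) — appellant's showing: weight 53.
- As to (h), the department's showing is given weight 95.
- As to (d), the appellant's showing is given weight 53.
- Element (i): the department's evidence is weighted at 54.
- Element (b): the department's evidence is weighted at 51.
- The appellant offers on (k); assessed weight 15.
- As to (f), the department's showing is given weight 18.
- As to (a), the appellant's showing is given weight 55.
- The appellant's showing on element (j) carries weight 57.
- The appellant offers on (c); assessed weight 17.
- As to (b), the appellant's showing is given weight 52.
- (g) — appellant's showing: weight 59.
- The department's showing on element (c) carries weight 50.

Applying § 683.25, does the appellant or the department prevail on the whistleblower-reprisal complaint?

appellant

— Issue I —
Stage I.1 (appellant, the preponderance of the evidence, weight exceeds 51): (a) 55 > 51 — meets; (b) 52 (department's 51 disregarded) > 51 — meets.
  All elements met. The appellant retains the burden for Stage I.2.
Stage I.2 (appellant, any credible evidence, weight is at least 15): (c) 17 (department's 50 disregarded) ≥ 15 — meets.
  All elements met at the final stage.
Every stage carried; the appellant prevails on this issue.
— Issue II —
Stage II.1 (appellant, the preponderance of the evidence, weight is at least 50): (d) 53 ≥ 50 — meets; (e) 53 ≥ 50 — meets.
  Stage II.1 carried; the burden shifts to the department.
Stage II.2 (department, a prima facie showing, weight is at least 19): (f) 18 < 19 — fails.
  Stage II.2 not carried; the department fails its burden.
So the appellant prevails on this issue.
— Issue III —
At Stage III.1 the appellant must meet a preponderance (weight exceeds 55): on (g) the weight is 59, > 55, so (g) meets the standard; on (h) the weight is 56 (the department's 95 is given no effect), > 55, so (h) meets the standard.
  All elements met. The burden passes to the department.
At Stage III.2 the department must meet a preponderance (weight exceeds 55): on (i) the weight is 54, which does not exceed 55, so (i) does not meet the standard.
  Stage III.2 not carried; the department fails its burden.
The appellant prevails on this issue.
Per-issue: Issue I → appellant; Issue II → appellant; Issue III → appellant. The appellant must prevail on every issue; overall, the appellant prevails.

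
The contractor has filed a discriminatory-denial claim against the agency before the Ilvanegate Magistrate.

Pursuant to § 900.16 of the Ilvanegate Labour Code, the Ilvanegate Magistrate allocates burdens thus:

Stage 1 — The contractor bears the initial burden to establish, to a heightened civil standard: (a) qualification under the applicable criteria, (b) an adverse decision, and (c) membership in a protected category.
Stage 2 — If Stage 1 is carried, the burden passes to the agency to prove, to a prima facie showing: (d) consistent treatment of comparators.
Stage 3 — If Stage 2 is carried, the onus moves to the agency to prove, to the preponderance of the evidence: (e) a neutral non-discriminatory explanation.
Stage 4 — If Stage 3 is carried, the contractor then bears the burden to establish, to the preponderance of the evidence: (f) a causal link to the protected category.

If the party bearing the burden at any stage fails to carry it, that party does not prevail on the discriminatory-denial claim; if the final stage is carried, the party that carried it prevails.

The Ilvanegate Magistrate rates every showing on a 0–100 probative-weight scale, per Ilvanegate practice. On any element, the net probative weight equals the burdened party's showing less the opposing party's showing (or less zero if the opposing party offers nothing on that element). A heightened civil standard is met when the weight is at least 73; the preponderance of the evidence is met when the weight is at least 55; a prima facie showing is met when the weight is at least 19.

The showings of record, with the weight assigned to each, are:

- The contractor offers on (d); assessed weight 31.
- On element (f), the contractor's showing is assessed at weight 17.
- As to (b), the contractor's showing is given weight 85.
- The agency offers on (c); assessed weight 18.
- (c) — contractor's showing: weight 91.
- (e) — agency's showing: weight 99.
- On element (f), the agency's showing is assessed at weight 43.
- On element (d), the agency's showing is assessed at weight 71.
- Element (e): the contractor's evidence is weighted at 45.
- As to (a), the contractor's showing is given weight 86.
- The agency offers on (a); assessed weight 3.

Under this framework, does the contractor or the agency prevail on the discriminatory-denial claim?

contractor

Stage 1 — burden on contractor; standard: a heightened civil standard (weight is at least 73).
    (a): 86 − 3 = 83 ≥ 73 [met]
    (b): 85 ≥ 73 [met]
    (c): 91 − 18 = 73 ≥ 73 [met]
  Stage 1 carried; the burden shifts to the agency.
Stage 2 — burden on agency; standard: a prima facie showing (weight is at least 19).
    (d): 71 − 31 = 40 ≥ 19 [met]
  All elements met. The agency retains the burden for Stage 3.
Stage 3 — burden on agency; standard: the preponderance of the evidence (weight is at least 55).
    (e): 99 − 45 = 54 < 55 [not met]
  Not every element is met, so the agency fails to carry Stage 3.
The contractor prevails.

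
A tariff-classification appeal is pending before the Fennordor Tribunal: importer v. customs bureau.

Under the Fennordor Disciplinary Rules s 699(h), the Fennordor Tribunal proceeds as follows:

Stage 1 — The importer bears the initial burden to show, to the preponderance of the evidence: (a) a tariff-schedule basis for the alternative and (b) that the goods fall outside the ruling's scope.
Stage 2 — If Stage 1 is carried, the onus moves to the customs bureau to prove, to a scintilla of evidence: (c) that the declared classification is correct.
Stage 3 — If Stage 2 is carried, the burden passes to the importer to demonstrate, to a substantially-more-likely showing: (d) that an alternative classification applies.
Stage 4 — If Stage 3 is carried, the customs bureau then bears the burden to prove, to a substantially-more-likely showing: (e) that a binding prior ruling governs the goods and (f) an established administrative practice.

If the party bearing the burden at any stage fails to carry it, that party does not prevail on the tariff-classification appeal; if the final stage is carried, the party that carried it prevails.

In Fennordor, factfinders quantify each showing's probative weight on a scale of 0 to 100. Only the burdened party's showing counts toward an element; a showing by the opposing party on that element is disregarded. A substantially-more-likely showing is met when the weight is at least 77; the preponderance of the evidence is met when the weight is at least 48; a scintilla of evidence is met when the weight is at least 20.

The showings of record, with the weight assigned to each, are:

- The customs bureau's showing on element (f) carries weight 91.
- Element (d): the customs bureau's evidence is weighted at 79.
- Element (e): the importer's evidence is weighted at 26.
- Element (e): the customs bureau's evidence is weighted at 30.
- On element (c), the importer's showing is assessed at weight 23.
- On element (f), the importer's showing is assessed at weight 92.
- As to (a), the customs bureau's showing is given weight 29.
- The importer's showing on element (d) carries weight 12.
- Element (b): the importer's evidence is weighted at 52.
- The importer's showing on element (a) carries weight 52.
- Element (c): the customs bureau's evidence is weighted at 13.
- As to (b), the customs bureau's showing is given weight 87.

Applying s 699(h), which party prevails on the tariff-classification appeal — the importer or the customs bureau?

At Stage 1 the importer must meet the preponderance of the evidence (weight is at least 48): on (a) the weight is 52 (the customs bureau's 29 is given no effect), ≥ 48, so (a) meets the standard; on (b) the weight is 52 (the customs bureau's 87 is given no effect), which does reach 48, so (b) meets the standard.
  The importer carries Stage 1; the customs bureau now bears the burden.
At Stage 2 the customs bureau must meet a scintilla of evidence (weight is at least 20): on (c) the weight is 13 (the importer's 23 is given no effect), which does not reach 20, so (c) does not meet the standard.
  The customs bureau does not carry Stage 2.
The importer prevails.

importer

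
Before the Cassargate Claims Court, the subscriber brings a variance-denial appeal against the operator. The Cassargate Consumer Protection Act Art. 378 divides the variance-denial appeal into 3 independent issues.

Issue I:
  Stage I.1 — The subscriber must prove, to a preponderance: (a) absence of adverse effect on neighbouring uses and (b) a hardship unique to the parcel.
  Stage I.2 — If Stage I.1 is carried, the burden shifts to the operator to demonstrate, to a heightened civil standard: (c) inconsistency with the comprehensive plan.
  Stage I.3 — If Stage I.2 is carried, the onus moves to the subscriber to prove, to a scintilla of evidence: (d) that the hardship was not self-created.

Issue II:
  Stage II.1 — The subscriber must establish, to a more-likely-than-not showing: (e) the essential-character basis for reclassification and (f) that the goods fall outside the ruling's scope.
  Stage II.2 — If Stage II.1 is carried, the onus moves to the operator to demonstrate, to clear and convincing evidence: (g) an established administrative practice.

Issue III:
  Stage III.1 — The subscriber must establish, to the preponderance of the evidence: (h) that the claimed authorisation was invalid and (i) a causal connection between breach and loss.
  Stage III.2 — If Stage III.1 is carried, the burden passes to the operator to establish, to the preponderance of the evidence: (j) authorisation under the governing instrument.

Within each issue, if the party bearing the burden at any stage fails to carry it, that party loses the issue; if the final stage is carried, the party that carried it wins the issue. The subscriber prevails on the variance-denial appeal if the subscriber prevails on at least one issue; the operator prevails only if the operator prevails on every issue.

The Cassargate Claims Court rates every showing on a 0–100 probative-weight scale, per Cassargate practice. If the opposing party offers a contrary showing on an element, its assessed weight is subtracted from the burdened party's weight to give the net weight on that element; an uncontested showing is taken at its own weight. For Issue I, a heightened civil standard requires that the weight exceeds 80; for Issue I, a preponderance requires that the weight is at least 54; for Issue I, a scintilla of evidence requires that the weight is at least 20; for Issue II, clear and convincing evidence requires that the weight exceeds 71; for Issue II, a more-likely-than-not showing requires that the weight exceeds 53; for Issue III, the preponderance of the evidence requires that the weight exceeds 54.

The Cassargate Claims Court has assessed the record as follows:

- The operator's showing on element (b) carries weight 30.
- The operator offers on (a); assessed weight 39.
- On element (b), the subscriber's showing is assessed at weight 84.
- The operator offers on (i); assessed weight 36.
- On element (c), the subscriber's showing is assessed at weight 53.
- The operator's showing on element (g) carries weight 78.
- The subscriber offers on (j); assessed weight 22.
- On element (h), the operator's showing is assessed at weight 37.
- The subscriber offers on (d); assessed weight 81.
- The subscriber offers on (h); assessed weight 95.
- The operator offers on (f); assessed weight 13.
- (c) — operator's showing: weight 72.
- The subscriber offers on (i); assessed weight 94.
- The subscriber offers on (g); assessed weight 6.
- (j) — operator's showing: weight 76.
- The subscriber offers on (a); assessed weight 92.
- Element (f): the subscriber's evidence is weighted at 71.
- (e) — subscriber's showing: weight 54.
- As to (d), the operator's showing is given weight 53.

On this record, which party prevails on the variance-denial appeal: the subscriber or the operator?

subscriber

— Issue I —
Stage I.1 (subscriber, a preponderance, weight is at least 54): (a) net 92−39=53 < 54 — fails; (b) net 84−30=54 ≥ 54 — meets.
  The subscriber does not carry Stage I.1.
The analysis ends at Stage I.1; the operator prevails on this issue.
— Issue II —
Stage II.1 — burden on subscriber; standard: a more-likely-than-not showing (weight exceeds 53).
    (e): 54 > 53 [met]
    (f): 71 − 13 = 58 > 53 [met]
  Stage II.1 is satisfied; the onus moves to the operator.
Stage II.2 — burden on operator; standard: clear and convincing evidence (weight exceeds 71).
    (g): 78 − 6 = 72 > 71 [met]
  All elements met at the final stage.
All stages carried — the operator prevails on this issue.
— Issue III —
Stage III.1 — burden on subscriber; standard: the preponderance of the evidence (weight exceeds 54).
    (h): 95 − 37 = 58 > 54 [met]
    (i): 94 − 36 = 58 > 54 [met]
  Stage III.1 carried; the burden shifts to the operator.
Stage III.2 — burden on operator; standard: the preponderance of the evidence (weight exceeds 54).
    (j): 76 − 22 = 54 ≤ 54 [not met]
  The operator does not carry Stage III.2.
The subscriber prevails on this issue.
Per-issue: Issue I → operator; Issue II → operator; Issue III → subscriber. The subscriber must prevail on at least one issue; overall, the subscriber prevails.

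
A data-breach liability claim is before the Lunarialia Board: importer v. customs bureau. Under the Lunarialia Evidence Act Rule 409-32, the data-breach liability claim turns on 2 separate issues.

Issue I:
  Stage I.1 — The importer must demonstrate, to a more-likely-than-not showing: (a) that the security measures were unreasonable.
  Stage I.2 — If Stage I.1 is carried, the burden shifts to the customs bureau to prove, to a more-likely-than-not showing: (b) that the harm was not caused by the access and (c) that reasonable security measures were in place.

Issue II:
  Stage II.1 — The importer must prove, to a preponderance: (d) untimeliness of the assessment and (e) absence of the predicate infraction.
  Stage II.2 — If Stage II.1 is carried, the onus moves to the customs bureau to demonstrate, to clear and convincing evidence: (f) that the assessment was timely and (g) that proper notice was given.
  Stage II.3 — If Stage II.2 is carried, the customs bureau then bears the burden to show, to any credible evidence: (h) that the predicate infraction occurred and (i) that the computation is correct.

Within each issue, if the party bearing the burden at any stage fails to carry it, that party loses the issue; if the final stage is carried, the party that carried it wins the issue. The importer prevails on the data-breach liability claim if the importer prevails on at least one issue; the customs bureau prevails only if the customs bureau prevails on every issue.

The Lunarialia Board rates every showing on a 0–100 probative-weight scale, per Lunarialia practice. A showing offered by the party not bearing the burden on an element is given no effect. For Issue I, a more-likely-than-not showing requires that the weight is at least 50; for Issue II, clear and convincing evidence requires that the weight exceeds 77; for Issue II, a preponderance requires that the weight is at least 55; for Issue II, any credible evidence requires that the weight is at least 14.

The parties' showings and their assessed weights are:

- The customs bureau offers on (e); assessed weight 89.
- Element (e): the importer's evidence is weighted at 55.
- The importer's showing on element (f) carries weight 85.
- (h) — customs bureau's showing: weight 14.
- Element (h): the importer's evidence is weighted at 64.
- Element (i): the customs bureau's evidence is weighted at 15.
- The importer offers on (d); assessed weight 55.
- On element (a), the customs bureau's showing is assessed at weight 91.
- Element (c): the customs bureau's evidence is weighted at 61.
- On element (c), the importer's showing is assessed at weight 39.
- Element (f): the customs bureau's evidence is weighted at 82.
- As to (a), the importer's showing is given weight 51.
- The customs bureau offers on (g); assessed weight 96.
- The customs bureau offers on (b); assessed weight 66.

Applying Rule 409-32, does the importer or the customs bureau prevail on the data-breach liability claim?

customs bureau

— Issue I —
Stage I.1 (importer, a more-likely-than-not showing, weight is at least 50): (a) 51 (customs bureau's 91 disregarded) ≥ 50 — meets.
  The importer carries Stage I.1; the customs bureau now bears the burden.
Stage I.2 (customs bureau, a more-likely-than-not showing, weight is at least 50): (b) 66 ≥ 50 — meets; (c) 61 (importer's 39 disregarded) ≥ 50 — meets.
  Stage I.2 carried; the final stage is satisfied.
With every stage satisfied, the customs bureau prevails on this issue.
— Issue II —
At Stage II.1 the importer must meet a preponderance (weight is at least 55): on (d) the weight is 55, ≥ 55, so (d) meets the standard; on (e) the weight is 55 (the customs bureau's 89 is given no effect), which does reach 55, so (e) meets the standard.
  All elements met. The burden passes to the customs bureau.
At Stage II.2 the customs bureau must meet clear and convincing evidence (weight exceeds 77): on (f) the weight is 82 (the importer's 85 is given no effect), > 77, so (f) meets the standard; on (g) the weight is 96, > 77, so (g) meets the standard.
  Stage II.2 carried; the burden remains with the customs bureau.
At Stage II.3 the customs bureau must meet any credible evidence (weight is at least 14): on (h) the weight is 14 (the importer's 64 is given no effect), ≥ 14, so (h) meets the standard; on (i) the weight is 15, which does reach 14, so (i) meets the standard.
  Stage II.3 carried; the final stage is satisfied.
Every stage carried; the customs bureau prevails on this issue.
Per-issue: Issue I → customs bureau; Issue II → customs bureau. The importer must prevail on at least one issue; overall, the customs bureau prevails.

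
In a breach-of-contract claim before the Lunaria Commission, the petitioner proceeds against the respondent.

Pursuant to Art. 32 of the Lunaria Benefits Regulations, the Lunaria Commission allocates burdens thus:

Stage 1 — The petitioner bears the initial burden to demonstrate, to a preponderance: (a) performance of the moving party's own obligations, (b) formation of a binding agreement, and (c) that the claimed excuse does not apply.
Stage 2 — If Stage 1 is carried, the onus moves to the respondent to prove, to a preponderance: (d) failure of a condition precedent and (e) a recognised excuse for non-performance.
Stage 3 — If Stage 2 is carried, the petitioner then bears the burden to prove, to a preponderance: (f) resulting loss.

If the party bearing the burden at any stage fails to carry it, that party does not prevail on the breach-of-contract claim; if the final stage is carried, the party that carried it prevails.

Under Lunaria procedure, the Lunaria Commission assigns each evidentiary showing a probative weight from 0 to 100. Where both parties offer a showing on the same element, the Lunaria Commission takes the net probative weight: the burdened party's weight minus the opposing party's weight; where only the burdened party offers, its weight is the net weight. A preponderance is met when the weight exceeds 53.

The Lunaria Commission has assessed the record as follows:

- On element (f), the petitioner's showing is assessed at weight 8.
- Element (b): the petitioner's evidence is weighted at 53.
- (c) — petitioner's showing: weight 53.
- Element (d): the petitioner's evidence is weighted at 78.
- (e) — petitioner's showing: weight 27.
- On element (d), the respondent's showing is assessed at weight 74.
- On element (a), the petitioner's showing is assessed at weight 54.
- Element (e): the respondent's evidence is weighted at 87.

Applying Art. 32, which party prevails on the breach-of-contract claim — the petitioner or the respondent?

respondent

Stage 1 — burden on petitioner; standard: a preponderance (weight exceeds 53).
    (a): 54 > 53 [met]
    (b): 53 ≤ 53 [not met]
    (c): 53 ≤ 53 [not met]
  The petitioner does not carry Stage 1.
The analysis ends at Stage 1; the respondent prevails.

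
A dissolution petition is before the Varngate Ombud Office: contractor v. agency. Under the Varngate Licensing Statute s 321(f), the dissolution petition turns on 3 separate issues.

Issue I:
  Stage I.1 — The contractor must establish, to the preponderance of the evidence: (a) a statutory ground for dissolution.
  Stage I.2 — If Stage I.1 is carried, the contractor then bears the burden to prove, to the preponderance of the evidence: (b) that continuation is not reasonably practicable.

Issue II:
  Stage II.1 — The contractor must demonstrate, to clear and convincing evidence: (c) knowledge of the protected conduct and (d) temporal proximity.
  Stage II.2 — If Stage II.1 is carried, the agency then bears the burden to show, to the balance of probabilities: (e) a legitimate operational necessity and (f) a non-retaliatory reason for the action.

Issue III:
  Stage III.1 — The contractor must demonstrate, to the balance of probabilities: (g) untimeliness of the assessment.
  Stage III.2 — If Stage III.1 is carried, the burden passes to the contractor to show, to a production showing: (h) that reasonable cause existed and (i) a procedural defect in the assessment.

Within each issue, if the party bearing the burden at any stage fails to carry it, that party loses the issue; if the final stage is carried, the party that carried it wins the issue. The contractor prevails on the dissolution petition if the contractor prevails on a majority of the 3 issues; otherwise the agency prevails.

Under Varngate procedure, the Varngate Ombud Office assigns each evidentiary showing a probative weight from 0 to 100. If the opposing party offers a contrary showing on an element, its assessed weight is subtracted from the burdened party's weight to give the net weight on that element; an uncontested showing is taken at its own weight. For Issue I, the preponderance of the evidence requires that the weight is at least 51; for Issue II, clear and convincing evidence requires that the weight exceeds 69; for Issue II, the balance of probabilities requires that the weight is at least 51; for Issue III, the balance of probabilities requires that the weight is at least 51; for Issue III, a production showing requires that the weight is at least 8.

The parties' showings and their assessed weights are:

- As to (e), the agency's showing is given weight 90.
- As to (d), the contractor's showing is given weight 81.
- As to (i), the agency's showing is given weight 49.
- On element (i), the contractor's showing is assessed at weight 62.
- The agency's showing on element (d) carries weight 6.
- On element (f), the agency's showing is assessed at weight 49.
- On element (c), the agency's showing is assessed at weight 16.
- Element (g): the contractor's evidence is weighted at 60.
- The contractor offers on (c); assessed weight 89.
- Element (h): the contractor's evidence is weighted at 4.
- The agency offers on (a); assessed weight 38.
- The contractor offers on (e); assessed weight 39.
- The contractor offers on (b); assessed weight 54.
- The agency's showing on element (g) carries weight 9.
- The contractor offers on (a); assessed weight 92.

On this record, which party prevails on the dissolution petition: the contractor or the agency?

contractor

— Issue I —
At Stage I.1 the contractor must meet the preponderance of the evidence (weight is at least 51): on (a) the weight is 92 less the opposing 38 gives net 54, which does reach 51, so (a) meets the standard.
  Stage I.1 carried; the burden remains with the contractor.
At Stage I.2 the contractor must meet the preponderance of the evidence (weight is at least 51): on (b) the weight is 54, ≥ 51, so (b) meets the standard.
  Stage I.2 carried; the final stage is satisfied.
With every stage satisfied, the contractor prevails on this issue.
— Issue II —
Stage II.1 — burden on contractor; standard: clear and convincing evidence (weight exceeds 69).
    (c): 89 − 16 = 73 > 69 [met]
    (d): 81 − 6 = 75 > 69 [met]
  Stage II.1 carried; the burden shifts to the agency.
Stage II.2 — burden on agency; standard: the balance of probabilities (weight is at least 51).
    (e): 90 − 39 = 51 ≥ 51 [met]
    (f): 49 < 51 [not met]
  Stage II.2 not carried; the agency fails its burden.
The analysis ends at Stage II.2; the contractor prevails on this issue.
— Issue III —
Stage III.1 — burden on contractor; standard: the balance of probabilities (weight is at least 51).
    (g): 60 − 9 = 51 ≥ 51 [met]
  All elements met. The contractor retains the burden for Stage III.2.
Stage III.2 — burden on contractor; standard: a production showing (weight is at least 8).
    (h): 4 < 8 [not met]
    (i): 62 − 49 = 13 ≥ 8 [met]
  The contractor does not carry Stage III.2.
The analysis ends at Stage III.2; the agency prevails on this issue.
Per-issue: Issue I → contractor; Issue II → contractor; Issue III → agency. The contractor must prevail on a majority of issues; overall, the contractor prevails.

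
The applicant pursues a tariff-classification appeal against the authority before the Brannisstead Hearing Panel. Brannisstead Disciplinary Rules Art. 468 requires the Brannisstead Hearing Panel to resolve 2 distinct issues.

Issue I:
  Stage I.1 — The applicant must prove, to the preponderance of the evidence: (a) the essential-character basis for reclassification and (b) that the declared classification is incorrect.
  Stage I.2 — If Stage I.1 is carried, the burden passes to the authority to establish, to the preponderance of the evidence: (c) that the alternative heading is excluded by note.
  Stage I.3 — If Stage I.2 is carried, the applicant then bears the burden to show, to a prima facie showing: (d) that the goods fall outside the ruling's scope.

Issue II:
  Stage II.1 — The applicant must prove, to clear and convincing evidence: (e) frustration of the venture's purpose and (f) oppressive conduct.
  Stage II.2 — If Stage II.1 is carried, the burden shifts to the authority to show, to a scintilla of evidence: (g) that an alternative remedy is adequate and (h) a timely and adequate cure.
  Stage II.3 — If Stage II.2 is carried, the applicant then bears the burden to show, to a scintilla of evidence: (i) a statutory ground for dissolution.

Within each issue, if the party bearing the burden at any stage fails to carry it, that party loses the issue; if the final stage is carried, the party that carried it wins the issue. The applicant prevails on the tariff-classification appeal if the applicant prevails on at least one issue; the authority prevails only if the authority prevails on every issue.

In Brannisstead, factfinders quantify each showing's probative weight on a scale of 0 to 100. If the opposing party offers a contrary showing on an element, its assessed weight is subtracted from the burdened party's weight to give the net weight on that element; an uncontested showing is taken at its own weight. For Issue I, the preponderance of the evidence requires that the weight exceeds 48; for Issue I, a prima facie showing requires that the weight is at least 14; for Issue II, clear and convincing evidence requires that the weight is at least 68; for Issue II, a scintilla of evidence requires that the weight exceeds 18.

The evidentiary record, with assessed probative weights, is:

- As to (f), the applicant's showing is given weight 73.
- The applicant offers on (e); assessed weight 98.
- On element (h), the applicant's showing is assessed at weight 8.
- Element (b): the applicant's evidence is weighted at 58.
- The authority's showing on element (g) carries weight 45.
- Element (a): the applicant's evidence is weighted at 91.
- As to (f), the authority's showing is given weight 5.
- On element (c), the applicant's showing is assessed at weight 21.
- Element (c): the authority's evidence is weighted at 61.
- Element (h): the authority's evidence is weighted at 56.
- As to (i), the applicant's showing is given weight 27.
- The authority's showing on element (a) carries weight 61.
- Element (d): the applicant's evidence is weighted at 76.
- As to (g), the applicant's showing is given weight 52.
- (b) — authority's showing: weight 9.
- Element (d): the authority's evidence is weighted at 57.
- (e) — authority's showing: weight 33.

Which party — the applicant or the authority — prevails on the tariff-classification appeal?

— Issue I —
Stage I.1 — burden on applicant; standard: the preponderance of the evidence (weight exceeds 48).
    (a): 91 − 61 = 30 ≤ 48 [not met]
    (b): 58 − 9 = 49 > 48 [met]
  Stage I.1 not carried; the applicant fails its burden.
So the authority prevails on this issue.
— Issue II —
Stage II.1 — burden on applicant; standard: clear and convincing evidence (weight is at least 68).
    (e): 98 − 33 = 65 < 68 [not met]
    (f): 73 − 5 = 68 ≥ 68 [met]
  The applicant does not carry Stage II.1.
The authority prevails on this issue.
Per-issue: Issue I → authority; Issue II → authority. The applicant must prevail on at least one issue; overall, the authority prevails.

authority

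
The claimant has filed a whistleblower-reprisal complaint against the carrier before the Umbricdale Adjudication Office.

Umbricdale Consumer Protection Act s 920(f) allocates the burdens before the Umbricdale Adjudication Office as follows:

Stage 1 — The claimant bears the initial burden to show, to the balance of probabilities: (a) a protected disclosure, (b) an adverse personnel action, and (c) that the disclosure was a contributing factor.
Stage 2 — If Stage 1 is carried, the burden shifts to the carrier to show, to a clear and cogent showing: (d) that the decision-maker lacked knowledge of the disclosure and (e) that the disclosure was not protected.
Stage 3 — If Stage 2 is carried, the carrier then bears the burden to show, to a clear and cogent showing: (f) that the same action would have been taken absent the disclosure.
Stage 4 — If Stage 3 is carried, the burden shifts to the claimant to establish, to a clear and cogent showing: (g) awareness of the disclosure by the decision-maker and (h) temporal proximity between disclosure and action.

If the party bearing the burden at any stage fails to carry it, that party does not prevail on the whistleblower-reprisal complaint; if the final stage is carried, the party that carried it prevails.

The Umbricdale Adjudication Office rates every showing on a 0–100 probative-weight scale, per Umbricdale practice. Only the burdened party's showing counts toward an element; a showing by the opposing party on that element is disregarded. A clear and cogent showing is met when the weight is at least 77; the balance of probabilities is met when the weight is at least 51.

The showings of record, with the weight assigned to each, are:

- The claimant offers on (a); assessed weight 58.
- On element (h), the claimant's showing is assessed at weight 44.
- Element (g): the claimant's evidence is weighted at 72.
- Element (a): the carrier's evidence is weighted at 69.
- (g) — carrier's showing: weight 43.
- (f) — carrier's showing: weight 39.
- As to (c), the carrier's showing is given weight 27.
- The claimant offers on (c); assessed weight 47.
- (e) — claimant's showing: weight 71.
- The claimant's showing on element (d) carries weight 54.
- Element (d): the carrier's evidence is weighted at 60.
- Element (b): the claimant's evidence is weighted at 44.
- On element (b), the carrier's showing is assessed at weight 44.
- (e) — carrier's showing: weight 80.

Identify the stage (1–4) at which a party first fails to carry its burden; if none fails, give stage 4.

stage 1

At Stage 1 the claimant must meet the balance of probabilities (weight is at least 51): on (a) the weight is 58 (the carrier's 69 is given no effect), ≥ 51, so (a) meets the standard; on (b) the weight is 44 (the carrier's 44 is given no effect), which does not reach 51, so (b) does not meet the standard; on (c) the weight is 47 (the carrier's 27 is given no effect), which does not reach 51, so (c) does not meet the standard.
  Not every element is met, so the claimant fails to carry Stage 1.
The carrier prevails.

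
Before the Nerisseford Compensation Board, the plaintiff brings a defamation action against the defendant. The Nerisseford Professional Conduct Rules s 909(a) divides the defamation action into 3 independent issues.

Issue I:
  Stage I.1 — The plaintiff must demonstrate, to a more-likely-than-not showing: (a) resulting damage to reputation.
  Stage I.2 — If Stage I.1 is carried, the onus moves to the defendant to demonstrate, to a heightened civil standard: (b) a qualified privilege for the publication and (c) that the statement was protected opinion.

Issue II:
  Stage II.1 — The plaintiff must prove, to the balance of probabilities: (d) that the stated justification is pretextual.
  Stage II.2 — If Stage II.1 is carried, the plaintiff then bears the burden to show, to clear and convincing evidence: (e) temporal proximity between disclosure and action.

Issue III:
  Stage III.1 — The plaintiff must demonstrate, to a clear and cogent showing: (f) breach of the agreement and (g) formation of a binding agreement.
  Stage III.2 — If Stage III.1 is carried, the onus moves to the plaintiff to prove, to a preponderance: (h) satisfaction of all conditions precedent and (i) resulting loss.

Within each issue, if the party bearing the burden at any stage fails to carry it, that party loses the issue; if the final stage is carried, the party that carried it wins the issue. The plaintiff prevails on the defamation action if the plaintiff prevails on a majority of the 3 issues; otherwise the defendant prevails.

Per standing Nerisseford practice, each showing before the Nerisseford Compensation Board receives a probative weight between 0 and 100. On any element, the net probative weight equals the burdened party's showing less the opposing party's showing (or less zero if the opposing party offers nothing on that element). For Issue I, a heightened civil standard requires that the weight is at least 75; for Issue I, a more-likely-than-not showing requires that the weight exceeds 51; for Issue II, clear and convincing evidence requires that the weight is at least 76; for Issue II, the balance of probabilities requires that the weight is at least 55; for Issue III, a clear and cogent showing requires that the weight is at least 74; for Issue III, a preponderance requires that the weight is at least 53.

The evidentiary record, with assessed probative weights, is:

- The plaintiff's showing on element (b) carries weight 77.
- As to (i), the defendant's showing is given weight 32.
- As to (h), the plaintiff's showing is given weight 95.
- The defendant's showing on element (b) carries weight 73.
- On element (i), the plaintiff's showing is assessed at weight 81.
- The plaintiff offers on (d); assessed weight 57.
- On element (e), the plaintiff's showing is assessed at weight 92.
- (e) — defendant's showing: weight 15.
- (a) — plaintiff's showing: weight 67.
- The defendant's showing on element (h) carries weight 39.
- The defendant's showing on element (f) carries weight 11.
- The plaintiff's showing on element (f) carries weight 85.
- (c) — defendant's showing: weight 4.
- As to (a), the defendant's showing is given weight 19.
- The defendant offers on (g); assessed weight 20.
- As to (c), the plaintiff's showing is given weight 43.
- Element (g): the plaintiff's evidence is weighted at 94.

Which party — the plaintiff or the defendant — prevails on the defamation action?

— Issue I —
Stage I.1 — burden on plaintiff; standard: a more-likely-than-not showing (weight exceeds 51).
    (a): 67 − 19 = 48 ≤ 51 [not met]
  Stage I.1 not carried; the plaintiff fails its burden.
So the defendant prevails on this issue.
— Issue II —
Stage II.1 — burden on plaintiff; standard: the balance of probabilities (weight is at least 55).
    (d): 57 ≥ 55 [met]
  Stage II.1 carried; the burden remains with the plaintiff.
Stage II.2 — burden on plaintiff; standard: clear and convincing evidence (weight is at least 76).
    (e): 92 − 15 = 77 ≥ 76 [met]
  All elements met at the final stage.
All stages carried — the plaintiff prevails on this issue.
— Issue III —
Stage III.1 (plaintiff, a clear and cogent showing, weight is at least 74): (f) net 85−11=74 ≥ 74 — meets; (g) net 94−20=74 ≥ 74 — meets.
  Stage III.1 is satisfied; the plaintiff continues to bear the burden.
Stage III.2 (plaintiff, a preponderance, weight is at least 53): (h) net 95−39=56 ≥ 53 — meets; (i) net 81−32=49 < 53 — fails.
  The plaintiff does not carry Stage III.2.
So the defendant prevails on this issue.
Per-issue: Issue I → defendant; Issue II → plaintiff; Issue III → defendant. The plaintiff must prevail on a majority of issues; overall, the defendant prevails.

defendant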